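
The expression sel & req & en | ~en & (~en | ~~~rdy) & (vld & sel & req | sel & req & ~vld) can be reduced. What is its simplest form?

sel & req & en | ~en & (~en | ~~~rdy) & (vld & sel & req | sel & req & ~vld)
= sel & req & en | ~en & (~en | ~~~rdy) & sel & req   — distribution
= sel & req & en | ~en & (~en | ~rdy) & sel & req   — double negation
= sel & req & en | ~en & sel & req   — absorption
= sel & req   — distribution

sel & req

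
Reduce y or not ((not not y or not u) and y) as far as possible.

y or not ((not not y or not u) and y)
= y or not ((y or not u) and y)
= y or not y
= True

True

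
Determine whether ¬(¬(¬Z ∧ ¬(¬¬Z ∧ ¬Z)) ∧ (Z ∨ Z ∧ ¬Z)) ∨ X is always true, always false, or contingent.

¬(¬(¬Z ∧ ¬(¬¬Z ∧ ¬Z)) ∧ (Z ∨ Z ∧ ¬Z)) ∨ X
= ¬((Z ∨ ¬¬Z ∧ ¬Z) ∧ (Z ∨ Z ∧ ¬Z)) ∨ X
= ¬((Z ∨ Z ∧ ¬Z) ∧ (Z ∨ Z ∧ ¬Z)) ∨ X
= ¬(Z ∨ Z ∧ ¬Z) ∨ X
= ¬Z ∨ X
This depends on X, Z, so it is not a constant.

contingent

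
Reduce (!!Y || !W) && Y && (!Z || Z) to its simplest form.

(!!Y || !W) && Y && (!Z || Z)
= (Y || !W) && Y && (!Z || Z)
= Y && (!Z || Z)
= Y

Y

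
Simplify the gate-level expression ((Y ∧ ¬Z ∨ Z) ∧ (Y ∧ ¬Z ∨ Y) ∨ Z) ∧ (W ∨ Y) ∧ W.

((Y ∧ ¬Z ∨ Z) ∧ (Y ∧ ¬Z ∨ Y) ∨ Z) ∧ (W ∨ Y) ∧ W
= (Y ∧ ¬Z ∨ Z ∧ Y ∨ Z) ∧ (W ∨ Y) ∧ W   (distribution)
= (Y ∨ Z) ∧ (W ∨ Y) ∧ W   (distribution)
= (Y ∨ Z) ∧ W   (absorption)

(Y ∨ Z) ∧ W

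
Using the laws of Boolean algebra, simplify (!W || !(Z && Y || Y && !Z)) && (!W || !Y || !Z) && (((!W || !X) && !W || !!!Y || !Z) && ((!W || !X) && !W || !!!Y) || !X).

(!W || !(Z && Y || Y && !Z)) && (!W || !Y || !Z) && (((!W || !X) && !W || !!!Y || !Z) && ((!W || !X) && !W || !!!Y) || !X)
= (!W || !(Z && Y || Y && !Z)) && (!W || !Y || !Z) && ((!W || !X) && !W || !!!Y || !X)
= (!W || !(Z && Y || Y && !Z)) && (!W || !Y || !Z) && (!W || !!!Y || !X)
= (!W || !Y) && (!W || !Y || !Z) && (!W || !!!Y || !X)
= (!W || !Y) && (!W || !!!Y || !X)
= (!W || !Y) && (!W || !Y || !X)
= !W || !Y

!W || !Y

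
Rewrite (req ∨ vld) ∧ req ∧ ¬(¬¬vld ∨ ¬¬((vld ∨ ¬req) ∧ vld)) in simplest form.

req ∧ ¬vld

(req ∨ vld) ∧ req ∧ ¬(¬¬vld ∨ ¬¬((vld ∨ ¬req) ∧ vld))
= req ∧ ¬(¬¬vld ∨ ¬¬((vld ∨ ¬req) ∧ vld))   [absorption]
= req ∧ ¬(¬¬vld ∨ ¬¬vld)   [absorption]
= req ∧ ¬vld ∧ ¬vld   [De Morgan]
= req ∧ ¬vld   [idempotence]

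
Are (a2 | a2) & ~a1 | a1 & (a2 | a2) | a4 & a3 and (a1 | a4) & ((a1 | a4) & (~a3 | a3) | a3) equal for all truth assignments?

No

E1: (a2 | a2) & ~a1 | a1 & (a2 | a2) | a4 & a3
    = a2 | a2 | a4 & a3   — distribution
    = a2 | a4 & a3   — idempotence
E2: (a1 | a4) & ((a1 | a4) & (~a3 | a3) | a3)
    = (a1 | a4) & (a1 | a4 | a3)   — complement / identity
    = a1 | a4   — absorption
These differ: at a1=0, a2=1, a3=1, a4=0, E1 = 1 but E2 = 0.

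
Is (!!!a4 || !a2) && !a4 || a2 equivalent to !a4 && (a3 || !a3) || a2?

Yes

E1: (!!!a4 || !a2) && !a4 || a2
    = (!a4 || !a2) && !a4 || a2   (double negation)
    = !a4 || a2   (absorption)
E2: !a4 && (a3 || !a3) || a2
    = !a4 || a2   (complement / identity)
Both reduce to !a4 || a2, so they are equivalent.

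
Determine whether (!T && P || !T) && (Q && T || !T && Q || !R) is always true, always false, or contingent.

(!T && P || !T) && (Q && T || !T && Q || !R)
= (!T && P || !T) && (Q || !R)   [distribution]
= !T && (Q || !R)   [absorption]
This depends on Q, R, T, so it is not a constant.

contingent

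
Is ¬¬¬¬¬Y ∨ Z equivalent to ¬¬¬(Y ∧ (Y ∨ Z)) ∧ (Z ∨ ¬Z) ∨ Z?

E1: ¬¬¬¬¬Y ∨ Z
    = ¬¬¬Y ∨ Z
    = ¬Y ∨ Z
E2: ¬¬¬(Y ∧ (Y ∨ Z)) ∧ (Z ∨ ¬Z) ∨ Z
    = ¬(Y ∧ (Y ∨ Z)) ∧ (Z ∨ ¬Z) ∨ Z
    = ¬Y ∧ (Z ∨ ¬Z) ∨ Z
    = ¬Y ∨ Z
Both reduce to ¬Y ∨ Z, so they are equivalent.

Yes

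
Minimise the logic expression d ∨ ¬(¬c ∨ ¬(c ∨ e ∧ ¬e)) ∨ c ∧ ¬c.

d ∨ c

d ∨ ¬(¬c ∨ ¬(c ∨ e ∧ ¬e)) ∨ c ∧ ¬c
= d ∨ c ∧ (c ∨ e ∧ ¬e) ∨ c ∧ ¬c   — De Morgan
= d ∨ c ∧ c ∨ c ∧ ¬c   — complement / identity
= d ∨ c   — distribution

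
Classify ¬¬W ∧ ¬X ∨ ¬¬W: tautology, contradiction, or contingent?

contingent

¬¬W ∧ ¬X ∨ ¬¬W
= ¬¬W
= W
This depends on W, so it is not a constant.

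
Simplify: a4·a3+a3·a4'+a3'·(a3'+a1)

1

a4·a3+a3·a4'+a3'·(a3'+a1)
= a3+a3'·(a3'+a1)
= a3+a3'
= 1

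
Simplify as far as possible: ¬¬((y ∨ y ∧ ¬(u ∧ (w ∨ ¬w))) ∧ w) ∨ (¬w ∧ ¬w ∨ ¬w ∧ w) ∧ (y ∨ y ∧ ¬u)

y

¬¬((y ∨ y ∧ ¬(u ∧ (w ∨ ¬w))) ∧ w) ∨ (¬w ∧ ¬w ∨ ¬w ∧ w) ∧ (y ∨ y ∧ ¬u)
= ¬¬((y ∨ y ∧ ¬(u ∧ (w ∨ ¬w))) ∧ w) ∨ ¬w ∧ (y ∨ y ∧ ¬u)   — distribution
= (y ∨ y ∧ ¬(u ∧ (w ∨ ¬w))) ∧ w ∨ ¬w ∧ (y ∨ y ∧ ¬u)   — double negation
= (y ∨ y ∧ ¬u) ∧ w ∨ ¬w ∧ (y ∨ y ∧ ¬u)   — complement / identity
= y ∨ y ∧ ¬u   — distribution
= y   — absorption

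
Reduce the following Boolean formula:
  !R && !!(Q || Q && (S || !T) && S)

!R && !!(Q || Q && (S || !T) && S)
= !R && !!(Q || Q && S)   [absorption]
= !R && !!Q   [absorption]
= !R && Q   [double negation]

!R && Q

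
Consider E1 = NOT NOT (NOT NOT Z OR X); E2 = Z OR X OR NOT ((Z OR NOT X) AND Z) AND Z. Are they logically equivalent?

Yes

E1: NOT NOT (NOT NOT Z OR X)
    = NOT NOT Z OR X   — double negation
    = Z OR X   — double negation
E2: Z OR X OR NOT ((Z OR NOT X) AND Z) AND Z
    = Z OR X OR NOT Z AND Z   — absorption
    = Z OR X   — complement / identity
Both reduce to Z OR X, so they are equivalent.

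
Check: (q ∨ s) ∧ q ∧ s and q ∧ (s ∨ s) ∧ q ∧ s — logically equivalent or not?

Yes

E1: (q ∨ s) ∧ q ∧ s
    = q ∧ s
E2: q ∧ (s ∨ s) ∧ q ∧ s
    = q ∧ s ∧ q ∧ s
    = q ∧ s
Both reduce to q ∧ s, so they are equivalent.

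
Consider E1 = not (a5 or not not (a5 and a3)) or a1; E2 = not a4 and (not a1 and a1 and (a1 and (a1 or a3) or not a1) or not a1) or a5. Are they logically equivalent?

No

E1: not (a5 or not not (a5 and a3)) or a1
    = not (a5 or a5 and a3) or a1   (double negation)
    = not a5 or a1   (absorption)
E2: not a4 and (not a1 and a1 and (a1 and (a1 or a3) or not a1) or not a1) or a5
    = not a4 and (not a1 and a1 and (a1 or not a1) or not a1) or a5   (absorption)
    = not a4 and (not a1 and a1 or not a1) or a5   (complement / identity)
    = not a4 and not a1 or a5   (complement / identity)
These differ: at a1=0, a3=0, a4=1, a5=1, E1 = 0 but E2 = 1.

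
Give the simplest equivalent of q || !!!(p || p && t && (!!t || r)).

q || !!!(p || p && t && (!!t || r))
= q || !!!(p || p && t && (t || r))   — double negation
= q || !!!(p || p && t)   — absorption
= q || !!!p   — absorption
= q || !p   — double negation

q || !p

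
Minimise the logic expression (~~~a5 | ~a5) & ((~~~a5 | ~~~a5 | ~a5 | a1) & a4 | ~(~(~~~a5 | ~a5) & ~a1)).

~a5

(~~~a5 | ~a5) & ((~~~a5 | ~~~a5 | ~a5 | a1) & a4 | ~(~(~~~a5 | ~a5) & ~a1))
= (~~~a5 | ~a5) & ((~~~a5 | ~~~a5 | ~a5 | a1) & a4 | ~~~a5 | ~a5 | a1)   (De Morgan)
= (~~~a5 | ~a5) & ((~~~a5 | ~a5 | a1) & a4 | ~~~a5 | ~a5 | a1)   (idempotence)
= (~~~a5 | ~a5) & (~~~a5 | ~a5 | a1)   (absorption)
= ~~~a5 | ~a5   (absorption)
= ~a5 | ~a5   (double negation)
= ~a5   (idempotence)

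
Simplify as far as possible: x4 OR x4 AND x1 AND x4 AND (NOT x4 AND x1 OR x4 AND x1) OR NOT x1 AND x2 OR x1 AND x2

x4 OR x2

x4 OR x4 AND x1 AND x4 AND (NOT x4 AND x1 OR x4 AND x1) OR NOT x1 AND x2 OR x1 AND x2
= x4 OR x4 AND x1 AND x4 AND x1 OR NOT x1 AND x2 OR x1 AND x2   (distribution)
= x4 OR x4 AND x1 OR NOT x1 AND x2 OR x1 AND x2   (idempotence)
= x4 OR NOT x1 AND x2 OR x1 AND x2   (absorption)
= x4 OR x2   (distribution)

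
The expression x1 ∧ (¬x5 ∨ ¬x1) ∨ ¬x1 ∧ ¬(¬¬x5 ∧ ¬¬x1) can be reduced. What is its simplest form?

x1 ∧ (¬x5 ∨ ¬x1) ∨ ¬x1 ∧ ¬(¬¬x5 ∧ ¬¬x1)
= x1 ∧ (¬x5 ∨ ¬x1) ∨ ¬x1 ∧ (¬x5 ∨ ¬x1)   (De Morgan)
= ¬x5 ∨ ¬x1   (distribution)

¬x5 ∨ ¬x1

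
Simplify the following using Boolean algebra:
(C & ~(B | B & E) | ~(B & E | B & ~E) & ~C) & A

(C & ~(B | B & E) | ~(B & E | B & ~E) & ~C) & A
= (C & ~B | ~(B & E | B & ~E) & ~C) & A
= (C & ~B | ~B & ~C) & A
= ~B & A

~B & A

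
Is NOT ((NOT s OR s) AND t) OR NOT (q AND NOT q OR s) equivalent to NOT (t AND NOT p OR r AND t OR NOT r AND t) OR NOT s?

E1: NOT ((NOT s OR s) AND t) OR NOT (q AND NOT q OR s)
    = NOT ((NOT s OR s) AND t) OR NOT s   — complement / identity
    = NOT t OR NOT s   — complement / identity
E2: NOT (t AND NOT p OR r AND t OR NOT r AND t) OR NOT s
    = NOT (t AND NOT p OR t) OR NOT s   — distribution
    = NOT t OR NOT s   — absorption
Both reduce to NOT t OR NOT s, so they are equivalent.

Yes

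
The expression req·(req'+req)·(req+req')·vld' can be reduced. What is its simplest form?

req·vld'

req·(req'+req)·(req+req')·vld'
= req·(req+req')·vld'   — complement / identity
= req·vld'   — complement / identity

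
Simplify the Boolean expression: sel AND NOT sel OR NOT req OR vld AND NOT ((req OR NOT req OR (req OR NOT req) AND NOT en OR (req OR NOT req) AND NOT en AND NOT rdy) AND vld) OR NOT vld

sel AND NOT sel OR NOT req OR vld AND NOT ((req OR NOT req OR (req OR NOT req) AND NOT en OR (req OR NOT req) AND NOT en AND NOT rdy) AND vld) OR NOT vld
= sel AND NOT sel OR NOT req OR vld AND NOT ((req OR NOT req OR (req OR NOT req) AND NOT en) AND vld) OR NOT vld   [absorption]
= sel AND NOT sel OR NOT req OR vld AND NOT ((req OR NOT req) AND vld) OR NOT vld   [absorption]
= sel AND NOT sel OR NOT req OR vld AND NOT vld OR NOT vld   [complement / identity]
= sel AND NOT sel OR NOT req OR NOT vld   [complement / identity]
= NOT req OR NOT vld   [complement / identity]

NOT req OR NOT vld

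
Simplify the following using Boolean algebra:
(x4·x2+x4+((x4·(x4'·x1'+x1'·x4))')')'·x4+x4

x4

(x4·x2+x4+((x4·(x4'·x1'+x1'·x4))')')'·x4+x4
= (x4·x2+x4+((x4·x1')')')'·x4+x4
= (x4+((x4·x1')')')'·x4+x4
= (x4+x4·x1')'·x4+x4
= x4'·x4+x4
= x4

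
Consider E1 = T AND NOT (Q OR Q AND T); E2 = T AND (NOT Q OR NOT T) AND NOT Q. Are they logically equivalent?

E1: T AND NOT (Q OR Q AND T)
    = T AND NOT Q   [absorption]
E2: T AND (NOT Q OR NOT T) AND NOT Q
    = T AND NOT Q   [absorption]
Both reduce to T AND NOT Q, so they are equivalent.

Yes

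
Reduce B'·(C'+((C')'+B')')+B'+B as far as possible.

B'·(C'+((C')'+B')')+B'+B
= B'·(C'+C'·B)+B'+B
= B'·C'+B'+B
= B'+B
= 1

1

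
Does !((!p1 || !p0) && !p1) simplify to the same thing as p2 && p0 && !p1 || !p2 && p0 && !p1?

E1: !((!p1 || !p0) && !p1)
    = !!p1   — absorption
    = p1   — double negation
E2: p2 && p0 && !p1 || !p2 && p0 && !p1
    = p0 && !p1   — distribution
These differ: at p0=1, p1=1, p2=0, E1 = 1 but E2 = 0.

No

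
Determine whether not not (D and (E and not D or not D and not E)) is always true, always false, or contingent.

always false

not not (D and (E and not D or not D and not E))
= not not (D and not D)   (distribution)
= D and not D   (double negation)
= False   (complement)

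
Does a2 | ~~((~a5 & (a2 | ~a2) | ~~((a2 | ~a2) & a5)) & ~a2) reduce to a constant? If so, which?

yes, True

a2 | ~~((~a5 & (a2 | ~a2) | ~~((a2 | ~a2) & a5)) & ~a2)
= a2 | ~~((~a5 & (a2 | ~a2) | (a2 | ~a2) & a5) & ~a2)
= a2 | ~~((a2 | ~a2) & ~a2)
= a2 | (a2 | ~a2) & ~a2
= a2 | ~a2
= 1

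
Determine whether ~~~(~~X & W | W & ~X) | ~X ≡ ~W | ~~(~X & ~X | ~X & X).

E1: ~~~(~~X & W | W & ~X) | ~X
    = ~(~~X & W | W & ~X) | ~X
    = ~(X & W | W & ~X) | ~X
    = ~W | ~X
E2: ~W | ~~(~X & ~X | ~X & X)
    = ~W | ~~~X
    = ~W | ~X
Both reduce to ~W | ~X, so they are equivalent.

Yes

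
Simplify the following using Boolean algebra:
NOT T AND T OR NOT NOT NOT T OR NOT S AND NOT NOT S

NOT T

NOT T AND T OR NOT NOT NOT T OR NOT S AND NOT NOT S
= NOT T AND T OR NOT NOT NOT T OR NOT S AND S   — double negation
= NOT T AND T OR NOT NOT NOT T   — complement / identity
= NOT NOT NOT T   — complement / identity
= NOT T   — double negation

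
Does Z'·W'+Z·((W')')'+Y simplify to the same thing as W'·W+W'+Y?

E1: Z'·W'+Z·((W')')'+Y
    = Z'·W'+Z·W'+Y
    = W'+Y
E2: W'·W+W'+Y
    = W'+Y
Both reduce to W'+Y, so they are equivalent.

Yes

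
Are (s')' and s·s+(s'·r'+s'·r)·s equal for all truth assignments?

E1: (s')'
    = s
E2: s·s+(s'·r'+s'·r)·s
    = s·s+s'·s
    = s
Both reduce to s, so they are equivalent.

Yes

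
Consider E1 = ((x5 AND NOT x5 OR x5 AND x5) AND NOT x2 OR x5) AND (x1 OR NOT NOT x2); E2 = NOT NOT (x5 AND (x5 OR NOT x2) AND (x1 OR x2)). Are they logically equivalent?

Yes

E1: ((x5 AND NOT x5 OR x5 AND x5) AND NOT x2 OR x5) AND (x1 OR NOT NOT x2)
    = (x5 AND NOT x2 OR x5) AND (x1 OR NOT NOT x2)
    = x5 AND (x1 OR NOT NOT x2)
    = x5 AND (x1 OR x2)
E2: NOT NOT (x5 AND (x5 OR NOT x2) AND (x1 OR x2))
    = x5 AND (x5 OR NOT x2) AND (x1 OR x2)
    = x5 AND (x1 OR x2)
Both reduce to x5 AND (x1 OR x2), so they are equivalent.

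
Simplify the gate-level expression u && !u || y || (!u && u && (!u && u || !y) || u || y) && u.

y || u

u && !u || y || (!u && u && (!u && u || !y) || u || y) && u
= y || (!u && u && (!u && u || !y) || u || y) && u   — complement / identity
= y || (!u && u || u || y) && u   — absorption
= y || (u || y) && u   — complement / identity
= y || u   — absorption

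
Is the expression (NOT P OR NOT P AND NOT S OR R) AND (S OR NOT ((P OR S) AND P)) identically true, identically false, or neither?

(NOT P OR NOT P AND NOT S OR R) AND (S OR NOT ((P OR S) AND P))
= (NOT P OR R) AND (S OR NOT ((P OR S) AND P))
= (NOT P OR R) AND (S OR NOT P)
= R AND S OR NOT P
This depends on P, R, S, so it is not a constant.

neither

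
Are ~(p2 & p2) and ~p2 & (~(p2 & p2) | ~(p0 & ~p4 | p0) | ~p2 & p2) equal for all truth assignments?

Yes

E1: ~(p2 & p2)
    = ~p2
E2: ~p2 & (~(p2 & p2) | ~(p0 & ~p4 | p0) | ~p2 & p2)
    = ~p2 & (~(p2 & p2) | ~(p0 & ~p4 | p0))
    = ~p2 & (~p2 | ~(p0 & ~p4 | p0))
    = ~p2 & (~p2 | ~p0)
    = ~p2
Both reduce to ~p2, so they are equivalent.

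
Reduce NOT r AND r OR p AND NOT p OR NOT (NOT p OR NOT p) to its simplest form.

NOT r AND r OR p AND NOT p OR NOT (NOT p OR NOT p)
= NOT r AND r OR p AND NOT p OR p AND p
= NOT r AND r OR p
= p

p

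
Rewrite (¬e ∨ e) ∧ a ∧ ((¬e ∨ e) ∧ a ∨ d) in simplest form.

a

(¬e ∨ e) ∧ a ∧ ((¬e ∨ e) ∧ a ∨ d)
= (¬e ∨ e) ∧ a   — absorption
= a   — complement / identity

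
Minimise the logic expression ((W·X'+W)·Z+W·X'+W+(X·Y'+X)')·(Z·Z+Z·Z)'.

((W·X'+W)·Z+W·X'+W+(X·Y'+X)')·(Z·Z+Z·Z)'
= (W·X'+W+(X·Y'+X)')·(Z·Z+Z·Z)'
= (W+(X·Y'+X)')·(Z·Z+Z·Z)'
= (W+(X·Y'+X)')·(Z·Z)'
= (W+(X·Y'+X)')·Z'
= (W+X')·Z'

(W+X')·Z'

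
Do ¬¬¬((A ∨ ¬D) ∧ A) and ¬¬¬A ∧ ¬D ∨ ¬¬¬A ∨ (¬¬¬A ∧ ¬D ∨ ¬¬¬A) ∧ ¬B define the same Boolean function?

Yes

E1: ¬¬¬((A ∨ ¬D) ∧ A)
    = ¬¬¬A   — absorption
    = ¬A   — double negation
E2: ¬¬¬A ∧ ¬D ∨ ¬¬¬A ∨ (¬¬¬A ∧ ¬D ∨ ¬¬¬A) ∧ ¬B
    = ¬¬¬A ∧ ¬D ∨ ¬¬¬A   — absorption
    = ¬¬¬A   — absorption
    = ¬A   — double negation
Both reduce to ¬A, so they are equivalent.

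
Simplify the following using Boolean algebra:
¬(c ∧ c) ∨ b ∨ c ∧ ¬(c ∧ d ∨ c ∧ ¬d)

¬(c ∧ c) ∨ b ∨ c ∧ ¬(c ∧ d ∨ c ∧ ¬d)
= ¬c ∨ b ∨ c ∧ ¬(c ∧ d ∨ c ∧ ¬d)   [idempotence]
= ¬c ∨ b ∨ c ∧ ¬c   [distribution]
= ¬c ∨ b   [complement / identity]

¬c ∨ b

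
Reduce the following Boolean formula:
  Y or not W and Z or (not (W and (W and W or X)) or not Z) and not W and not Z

Y or not W

Y or not W and Z or (not (W and (W and W or X)) or not Z) and not W and not Z
= Y or not W and Z or (not (W and (W or X)) or not Z) and not W and not Z   (idempotence)
= Y or not W and Z or (not W or not Z) and not W and not Z   (absorption)
= Y or not W and Z or not W and not Z   (absorption)
= Y or not W   (distribution)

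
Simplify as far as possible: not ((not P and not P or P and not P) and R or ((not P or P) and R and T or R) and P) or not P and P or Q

not R or Q

not ((not P and not P or P and not P) and R or ((not P or P) and R and T or R) and P) or not P and P or Q
= not (not P and R or ((not P or P) and R and T or R) and P) or not P and P or Q   [distribution]
= not (not P and R or ((not P or P) and R and T or R) and P) or Q   [complement / identity]
= not (not P and R or (R and T or R) and P) or Q   [complement / identity]
= not (not P and R or R and P) or Q   [absorption]
= not R or Q   [distribution]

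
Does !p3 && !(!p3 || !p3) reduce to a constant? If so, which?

!p3 && !(!p3 || !p3)
= !p3 && !!p3   (idempotence)
= !p3 && p3   (double negation)
= false   (complement)

yes, False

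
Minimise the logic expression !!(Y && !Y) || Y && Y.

Y

!!(Y && !Y) || Y && Y
= Y && !Y || Y && Y   — double negation
= Y && (!Y || Y)   — distribution
= Y   — complement / identity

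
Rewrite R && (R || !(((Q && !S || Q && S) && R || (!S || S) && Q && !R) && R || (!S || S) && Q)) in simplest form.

R

R && (R || !(((Q && !S || Q && S) && R || (!S || S) && Q && !R) && R || (!S || S) && Q))
= R && (R || !(((!S || S) && Q && R || (!S || S) && Q && !R) && R || (!S || S) && Q))
= R && (R || !((!S || S) && Q && R || (!S || S) && Q))
= R && (R || !((!S || S) && Q))
= R && (R || !Q)
= R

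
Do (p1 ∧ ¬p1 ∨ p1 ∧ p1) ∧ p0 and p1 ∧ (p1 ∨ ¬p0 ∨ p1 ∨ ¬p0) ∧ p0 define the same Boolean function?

E1: (p1 ∧ ¬p1 ∨ p1 ∧ p1) ∧ p0
    = p1 ∧ p0   [distribution]
E2: p1 ∧ (p1 ∨ ¬p0 ∨ p1 ∨ ¬p0) ∧ p0
    = p1 ∧ (p1 ∨ ¬p0) ∧ p0   [idempotence]
    = p1 ∧ p0   [absorption]
Both reduce to p1 ∧ p0, so they are equivalent.

Yes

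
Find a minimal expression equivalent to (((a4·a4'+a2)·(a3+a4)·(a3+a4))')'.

a2·(a3+a4)

(((a4·a4'+a2)·(a3+a4)·(a3+a4))')'
= ((a2·(a3+a4)·(a3+a4))')'   — complement / identity
= a2·(a3+a4)·(a3+a4)   — double negation
= a2·(a3+a4)   — idempotence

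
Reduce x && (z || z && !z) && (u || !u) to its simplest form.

x && z

x && (z || z && !z) && (u || !u)
= x && (z || z && !z)   [complement / identity]
= x && z   [complement / identity]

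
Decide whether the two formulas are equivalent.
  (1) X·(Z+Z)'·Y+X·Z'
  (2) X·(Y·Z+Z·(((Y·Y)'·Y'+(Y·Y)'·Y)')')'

Yes

E1: X·(Z+Z)'·Y+X·Z'
    = X·Z'·Y+X·Z'   [idempotence]
    = X·Z'   [absorption]
E2: X·(Y·Z+Z·(((Y·Y)'·Y'+(Y·Y)'·Y)')')'
    = X·(Y·Z+Z·(((Y·Y)')')')'   [distribution]
    = X·(Y·Z+Z·((Y')')')'   [idempotence]
    = X·(Y·Z+Z·Y')'   [double negation]
    = X·Z'   [distribution]
Both reduce to X·Z', so they are equivalent.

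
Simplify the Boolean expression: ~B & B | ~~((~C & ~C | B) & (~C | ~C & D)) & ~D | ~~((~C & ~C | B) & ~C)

~B & B | ~~((~C & ~C | B) & (~C | ~C & D)) & ~D | ~~((~C & ~C | B) & ~C)
= ~B & B | ~~((~C & ~C | B) & ~C) & ~D | ~~((~C & ~C | B) & ~C)   — absorption
= ~B & B | ~~((~C & ~C | B) & ~C)   — absorption
= ~B & B | ~~((~C | B) & ~C)   — idempotence
= ~~((~C | B) & ~C)   — complement / identity
= ~~~C   — absorption
= ~C   — double negation

~C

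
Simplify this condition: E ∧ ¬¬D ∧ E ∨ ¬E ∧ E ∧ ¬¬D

E ∧ ¬¬D ∧ E ∨ ¬E ∧ E ∧ ¬¬D
= E ∧ ¬¬D   (distribution)
= E ∧ D   (double negation)

E ∧ D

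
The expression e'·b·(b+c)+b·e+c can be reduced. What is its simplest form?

e'·b·(b+c)+b·e+c
= e'·b+b·e+c   (absorption)
= b+c   (distribution)

b+c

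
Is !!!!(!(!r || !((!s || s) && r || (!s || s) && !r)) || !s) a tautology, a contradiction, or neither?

!!!!(!(!r || !((!s || s) && r || (!s || s) && !r)) || !s)
= !!!!(r && ((!s || s) && r || (!s || s) && !r) || !s)   — De Morgan
= !!!!(r && (!s || s) && (r || !r) || !s)   — distribution
= !!(r && (!s || s) && (r || !r) || !s)   — double negation
= r && (!s || s) && (r || !r) || !s   — double negation
= r && (r || !r) || !s   — complement / identity
= r || !s   — complement / identity
This depends on r, s, so it is not a constant.

neither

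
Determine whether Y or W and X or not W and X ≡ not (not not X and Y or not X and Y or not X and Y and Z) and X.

No

E1: Y or W and X or not W and X
    = Y or X   [distribution]
E2: not (not not X and Y or not X and Y or not X and Y and Z) and X
    = not (X and Y or not X and Y or not X and Y and Z) and X   [double negation]
    = not (X and Y or not X and Y) and X   [absorption]
    = not Y and X   [distribution]
These differ: at W=0, X=1, Y=1, Z=1, E1 = 1 but E2 = 0.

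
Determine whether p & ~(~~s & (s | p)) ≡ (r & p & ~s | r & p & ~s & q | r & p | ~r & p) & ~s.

Yes

E1: p & ~(~~s & (s | p))
    = p & ~(s & (s | p))   (double negation)
    = p & ~s   (absorption)
E2: (r & p & ~s | r & p & ~s & q | r & p | ~r & p) & ~s
    = (r & p & ~s | r & p | ~r & p) & ~s   (absorption)
    = (r & p | ~r & p) & ~s   (absorption)
    = p & ~s   (distribution)
Both reduce to p & ~s, so they are equivalent.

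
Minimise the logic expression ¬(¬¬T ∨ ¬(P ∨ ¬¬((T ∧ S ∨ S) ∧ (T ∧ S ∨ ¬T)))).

¬(¬¬T ∨ ¬(P ∨ ¬¬((T ∧ S ∨ S) ∧ (T ∧ S ∨ ¬T))))
= ¬(¬¬T ∨ ¬(P ∨ (T ∧ S ∨ S) ∧ (T ∧ S ∨ ¬T)))   [double negation]
= ¬(¬¬T ∨ ¬(P ∨ T ∧ S ∨ S ∧ ¬T))   [distribution]
= ¬T ∧ (P ∨ T ∧ S ∨ S ∧ ¬T)   [De Morgan]
= ¬T ∧ (P ∨ S)   [distribution]

¬T ∧ (P ∨ S)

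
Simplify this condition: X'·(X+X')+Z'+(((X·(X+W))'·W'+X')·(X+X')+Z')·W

X'·(X+X')+Z'+(((X·(X+W))'·W'+X')·(X+X')+Z')·W
= X'·(X+X')+Z'+((X'·W'+X')·(X+X')+Z')·W   [absorption]
= X'·(X+X')+Z'+(X'·(X+X')+Z')·W   [absorption]
= X'·(X+X')+Z'   [absorption]
= X'+Z'   [complement / identity]

X'+Z'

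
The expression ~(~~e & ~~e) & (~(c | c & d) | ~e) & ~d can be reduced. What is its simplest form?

~(~~e & ~~e) & (~(c | c & d) | ~e) & ~d
= (~e | ~e) & (~(c | c & d) | ~e) & ~d   (De Morgan)
= (~e & ~(c | c & d) | ~e) & ~d   (distribution)
= (~e & ~c | ~e) & ~d   (absorption)
= ~e & ~d   (absorption)

~e & ~d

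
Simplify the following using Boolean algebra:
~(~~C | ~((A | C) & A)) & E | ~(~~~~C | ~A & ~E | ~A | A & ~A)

~(~~C | ~((A | C) & A)) & E | ~(~~~~C | ~A & ~E | ~A | A & ~A)
= ~(~~C | ~((A | C) & A)) & E | ~(~~~~C | ~A & ~E | ~A)   — complement / identity
= ~(~~C | ~((A | C) & A)) & E | ~(~~C | ~A & ~E | ~A)   — double negation
= ~(~~C | ~((A | C) & A)) & E | ~(~~C | ~A)   — absorption
= ~(~~C | ~A) & E | ~(~~C | ~A)   — absorption
= ~(~~C | ~A)   — absorption
= ~C & A   — De Morgan

~C & A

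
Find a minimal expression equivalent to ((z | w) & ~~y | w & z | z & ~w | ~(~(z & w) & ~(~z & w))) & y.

((z | w) & ~~y | w & z | z & ~w | ~(~(z & w) & ~(~z & w))) & y
= ((z | w) & ~~y | w & z | z & ~w | z & w | ~z & w) & y   [De Morgan]
= ((z | w) & ~~y | w & z | z & ~w | w) & y   [distribution]
= ((z | w) & ~~y | z | w) & y   [distribution]
= ((z | w) & y | z | w) & y   [double negation]
= (z | w) & y   [absorption]

(z | w) & y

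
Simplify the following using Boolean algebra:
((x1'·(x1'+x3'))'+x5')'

x1'·x5

((x1'·(x1'+x3'))'+x5')'
= x1'·(x1'+x3')·x5   — De Morgan
= x1'·x5   — absorption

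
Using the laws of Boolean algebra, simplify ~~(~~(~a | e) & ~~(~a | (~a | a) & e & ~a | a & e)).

~a | e

~~(~~(~a | e) & ~~(~a | (~a | a) & e & ~a | a & e))
= ~~(~~(~a | e) & ~~(~a | e & ~a | a & e))   (complement / identity)
= ~~(~~(~a | e) & ~~(~a | e))   (distribution)
= ~~~~(~a | e)   (idempotence)
= ~~(~a | e)   (double negation)
= ~a | e   (double negation)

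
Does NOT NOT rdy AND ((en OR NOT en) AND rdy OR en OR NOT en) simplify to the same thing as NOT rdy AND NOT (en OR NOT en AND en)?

No

E1: NOT NOT rdy AND ((en OR NOT en) AND rdy OR en OR NOT en)
    = NOT NOT rdy AND (en OR NOT en)   — absorption
    = NOT NOT rdy   — complement / identity
    = rdy   — double negation
E2: NOT rdy AND NOT (en OR NOT en AND en)
    = NOT rdy AND NOT en   — complement / identity
These differ: at en=0, rdy=1, E1 = 1 but E2 = 0.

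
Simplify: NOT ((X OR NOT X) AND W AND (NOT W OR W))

NOT ((X OR NOT X) AND W AND (NOT W OR W))
= NOT ((X OR NOT X) AND W)
= NOT W

NOT W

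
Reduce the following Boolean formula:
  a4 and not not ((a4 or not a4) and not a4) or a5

a4 and not not ((a4 or not a4) and not a4) or a5
= a4 and not not not a4 or a5   [complement / identity]
= a4 and not a4 or a5   [double negation]
= a5   [complement / identity]

a5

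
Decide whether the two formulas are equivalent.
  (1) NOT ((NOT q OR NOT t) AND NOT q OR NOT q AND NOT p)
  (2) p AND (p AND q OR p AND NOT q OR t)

E1: NOT ((NOT q OR NOT t) AND NOT q OR NOT q AND NOT p)
    = NOT (NOT q OR NOT q AND NOT p)   [absorption]
    = NOT NOT q   [absorption]
    = q   [double negation]
E2: p AND (p AND q OR p AND NOT q OR t)
    = p AND (p OR t)   [distribution]
    = p   [absorption]
These differ: at p=1, q=0, t=1, E1 = 0 but E2 = 1.

No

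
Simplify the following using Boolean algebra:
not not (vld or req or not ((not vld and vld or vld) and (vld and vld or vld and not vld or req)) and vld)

vld or req

not not (vld or req or not ((not vld and vld or vld) and (vld and vld or vld and not vld or req)) and vld)
= not not (vld or req or not (vld and (vld and vld or vld and not vld or req)) and vld)   — complement / identity
= not not (vld or req or not (vld and (vld or req)) and vld)   — distribution
= not not (vld or req or not vld and vld)   — absorption
= not not (vld or req)   — complement / identity
= vld or req   — double negation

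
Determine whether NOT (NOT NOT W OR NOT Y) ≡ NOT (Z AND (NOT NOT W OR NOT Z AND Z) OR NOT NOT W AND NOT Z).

No

E1: NOT (NOT NOT W OR NOT Y)
    = NOT W AND Y   — De Morgan
E2: NOT (Z AND (NOT NOT W OR NOT Z AND Z) OR NOT NOT W AND NOT Z)
    = NOT (Z AND NOT NOT W OR NOT NOT W AND NOT Z)   — complement / identity
    = NOT NOT NOT W   — distribution
    = NOT W   — double negation
These differ: at W=0, Y=0, Z=0, E1 = 0 but E2 = 1.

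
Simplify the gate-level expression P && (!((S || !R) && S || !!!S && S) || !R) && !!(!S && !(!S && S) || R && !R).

P && !S

P && (!((S || !R) && S || !!!S && S) || !R) && !!(!S && !(!S && S) || R && !R)
= P && (!((S || !R) && S || !!!S && S) || !R) && !!(!S && !(!S && S))
= P && (!((S || !R) && S || !S && S) || !R) && !!(!S && !(!S && S))
= P && (!((S || !R) && S || !S && S) || !R) && !(S || !S && S)
= P && (!(S || !S && S) || !R) && !(S || !S && S)
= P && !(S || !S && S)
= P && !S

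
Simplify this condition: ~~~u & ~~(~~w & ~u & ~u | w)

~~~u & ~~(~~w & ~u & ~u | w)
= ~~~u & ~~(w & ~u & ~u | w)
= ~~~u & ~~(w & ~u | w)
= ~~~u & (w & ~u | w)
= ~~~u & w
= ~u & w

~u & w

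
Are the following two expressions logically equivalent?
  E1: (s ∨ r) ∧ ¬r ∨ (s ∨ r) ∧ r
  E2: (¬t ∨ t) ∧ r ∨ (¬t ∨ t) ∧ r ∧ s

No

E1: (s ∨ r) ∧ ¬r ∨ (s ∨ r) ∧ r
    = s ∨ r
E2: (¬t ∨ t) ∧ r ∨ (¬t ∨ t) ∧ r ∧ s
    = (¬t ∨ t) ∧ r
    = r
These differ: at r=0, s=1, t=0, E1 = 1 but E2 = 0.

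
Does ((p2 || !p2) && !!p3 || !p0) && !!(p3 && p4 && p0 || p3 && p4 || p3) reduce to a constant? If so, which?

((p2 || !p2) && !!p3 || !p0) && !!(p3 && p4 && p0 || p3 && p4 || p3)
= ((p2 || !p2) && !!p3 || !p0) && !!(p3 && p4 || p3)   (absorption)
= (!!p3 || !p0) && !!(p3 && p4 || p3)   (complement / identity)
= (!!p3 || !p0) && !!p3   (absorption)
= !!p3   (absorption)
= p3   (double negation)
This depends on p3, so it is not a constant.

no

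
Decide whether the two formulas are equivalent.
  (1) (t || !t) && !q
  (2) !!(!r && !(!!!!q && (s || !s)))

No

E1: (t || !t) && !q
    = !q   (complement / identity)
E2: !!(!r && !(!!!!q && (s || !s)))
    = !!(!r && !(!!q && (s || !s)))   (double negation)
    = !r && !(!!q && (s || !s))   (double negation)
    = !r && !(q && (s || !s))   (double negation)
    = !r && !q   (complement / identity)
These differ: at q=0, r=1, s=0, t=0, E1 = 1 but E2 = 0.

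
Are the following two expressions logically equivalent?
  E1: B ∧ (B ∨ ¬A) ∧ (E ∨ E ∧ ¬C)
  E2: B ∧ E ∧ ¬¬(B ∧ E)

E1: B ∧ (B ∨ ¬A) ∧ (E ∨ E ∧ ¬C)
    = B ∧ (B ∨ ¬A) ∧ E   [absorption]
    = B ∧ E   [absorption]
E2: B ∧ E ∧ ¬¬(B ∧ E)
    = B ∧ E ∧ B ∧ E   [double negation]
    = B ∧ E   [idempotence]
Both reduce to B ∧ E, so they are equivalent.

Yes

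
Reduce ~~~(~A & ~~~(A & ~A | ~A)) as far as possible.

1

~~~(~A & ~~~(A & ~A | ~A))
= ~(~A & ~~~(A & ~A | ~A))   [double negation]
= ~(~A & ~(A & ~A | ~A))   [double negation]
= A | A & ~A | ~A   [De Morgan]
= A | ~A   [complement / identity]
= 1   [complement]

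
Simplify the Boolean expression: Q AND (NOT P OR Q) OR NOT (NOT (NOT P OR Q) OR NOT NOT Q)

Q AND (NOT P OR Q) OR NOT (NOT (NOT P OR Q) OR NOT NOT Q)
= Q AND (NOT P OR Q) OR (NOT P OR Q) AND NOT Q   [De Morgan]
= NOT P OR Q   [distribution]

NOT P OR Q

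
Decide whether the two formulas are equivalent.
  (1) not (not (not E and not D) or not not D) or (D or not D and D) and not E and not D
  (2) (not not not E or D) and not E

No

E1: not (not (not E and not D) or not not D) or (D or not D and D) and not E and not D
    = not E and not D and not D or (D or not D and D) and not E and not D   [De Morgan]
    = not E and not D and not D or D and not E and not D   [complement / identity]
    = not E and not D   [distribution]
E2: (not not not E or D) and not E
    = (not E or D) and not E   [double negation]
    = not E   [absorption]
These differ: at D=1, E=0, E1 = 0 but E2 = 1.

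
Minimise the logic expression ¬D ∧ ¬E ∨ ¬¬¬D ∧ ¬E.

¬D ∧ ¬E ∨ ¬¬¬D ∧ ¬E
= ¬D ∧ ¬E ∨ ¬D ∧ ¬E   — double negation
= ¬D ∧ ¬E   — idempotence

¬D ∧ ¬E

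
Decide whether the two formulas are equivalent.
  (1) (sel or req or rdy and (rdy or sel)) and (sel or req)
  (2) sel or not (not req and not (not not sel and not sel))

E1: (sel or req or rdy and (rdy or sel)) and (sel or req)
    = (sel or req or rdy) and (sel or req)   (absorption)
    = sel or req   (absorption)
E2: sel or not (not req and not (not not sel and not sel))
    = sel or not (not req and (not sel or sel))   (De Morgan)
    = sel or not not req   (complement / identity)
    = sel or req   (double negation)
Both reduce to sel or req, so they are equivalent.

Yes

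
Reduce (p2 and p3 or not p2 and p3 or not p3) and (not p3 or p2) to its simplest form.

(p2 and p3 or not p2 and p3 or not p3) and (not p3 or p2)
= (p3 or not p3) and (not p3 or p2)   — distribution
= not p3 or p2   — complement / identity

not p3 or p2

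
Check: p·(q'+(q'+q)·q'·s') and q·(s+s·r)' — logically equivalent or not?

E1: p·(q'+(q'+q)·q'·s')
    = p·(q'+q'·s')
    = p·q'
E2: q·(s+s·r)'
    = q·s'
These differ: at p=1, q=0, r=0, s=0, E1 = 1 but E2 = 0.

No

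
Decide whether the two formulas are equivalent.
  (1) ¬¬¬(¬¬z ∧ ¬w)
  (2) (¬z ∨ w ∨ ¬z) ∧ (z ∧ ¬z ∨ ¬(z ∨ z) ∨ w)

Yes

E1: ¬¬¬(¬¬z ∧ ¬w)
    = ¬¬(¬z ∨ w)   (De Morgan)
    = ¬z ∨ w   (double negation)
E2: (¬z ∨ w ∨ ¬z) ∧ (z ∧ ¬z ∨ ¬(z ∨ z) ∨ w)
    = (¬z ∨ w ∨ ¬z) ∧ (¬(z ∨ z) ∨ w)   (complement / identity)
    = (¬z ∨ w ∨ ¬z) ∧ (¬z ∨ w)   (idempotence)
    = ¬z ∨ w   (absorption)
Both reduce to ¬z ∨ w, so they are equivalent.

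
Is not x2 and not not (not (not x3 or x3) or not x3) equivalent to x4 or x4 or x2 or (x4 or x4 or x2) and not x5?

No

E1: not x2 and not not (not (not x3 or x3) or not x3)
    = not x2 and not ((not x3 or x3) and x3)   (De Morgan)
    = not x2 and not x3   (complement / identity)
E2: x4 or x4 or x2 or (x4 or x4 or x2) and not x5
    = x4 or x4 or x2   (absorption)
    = x4 or x2   (idempotence)
These differ: at x2=1, x3=1, x4=1, x5=1, E1 = 0 but E2 = 1.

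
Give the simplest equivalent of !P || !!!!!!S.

!P || !!!!!!S
= !P || !!!!S   — double negation
= !P || !!S   — double negation
= !P || S   — double negation

!P || S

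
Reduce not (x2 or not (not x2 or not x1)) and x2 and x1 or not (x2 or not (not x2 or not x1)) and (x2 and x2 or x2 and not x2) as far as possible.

False

not (x2 or not (not x2 or not x1)) and x2 and x1 or not (x2 or not (not x2 or not x1)) and (x2 and x2 or x2 and not x2)
= not (x2 or not (not x2 or not x1)) and x2 and x1 or not (x2 or not (not x2 or not x1)) and x2   [distribution]
= not (x2 or not (not x2 or not x1)) and x2   [absorption]
= not (x2 or x2 and x1) and x2   [De Morgan]
= not x2 and x2   [absorption]
= False   [complement]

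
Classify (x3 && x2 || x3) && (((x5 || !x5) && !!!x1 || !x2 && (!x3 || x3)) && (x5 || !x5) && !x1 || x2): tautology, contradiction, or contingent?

contingent

(x3 && x2 || x3) && (((x5 || !x5) && !!!x1 || !x2 && (!x3 || x3)) && (x5 || !x5) && !x1 || x2)
= x3 && (((x5 || !x5) && !!!x1 || !x2 && (!x3 || x3)) && (x5 || !x5) && !x1 || x2)
= x3 && (((x5 || !x5) && !!!x1 || !x2) && (x5 || !x5) && !x1 || x2)
= x3 && (((x5 || !x5) && !x1 || !x2) && (x5 || !x5) && !x1 || x2)
= x3 && ((x5 || !x5) && !x1 || x2)
= x3 && (!x1 || x2)
This depends on x1, x2, x3, so it is not a constant.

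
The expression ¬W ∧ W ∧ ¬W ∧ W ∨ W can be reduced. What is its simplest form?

W

¬W ∧ W ∧ ¬W ∧ W ∨ W
= ¬W ∧ W ∨ W
= W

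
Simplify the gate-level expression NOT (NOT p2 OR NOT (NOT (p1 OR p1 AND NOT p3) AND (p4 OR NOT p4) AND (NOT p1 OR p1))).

p2 AND NOT p1

NOT (NOT p2 OR NOT (NOT (p1 OR p1 AND NOT p3) AND (p4 OR NOT p4) AND (NOT p1 OR p1)))
= NOT (NOT p2 OR NOT (NOT (p1 OR p1 AND NOT p3) AND (p4 OR NOT p4)))   (complement / identity)
= NOT (NOT p2 OR NOT (NOT p1 AND (p4 OR NOT p4)))   (absorption)
= NOT (NOT p2 OR NOT NOT p1)   (complement / identity)
= p2 AND NOT p1   (De Morgan)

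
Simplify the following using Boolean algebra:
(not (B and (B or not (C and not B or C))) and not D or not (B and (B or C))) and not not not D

(not (B and (B or not (C and not B or C))) and not D or not (B and (B or C))) and not not not D
= (not (B and (B or not C)) and not D or not (B and (B or C))) and not not not D   (absorption)
= (not (B and (B or not C)) and not D or not (B and (B or C))) and not D   (double negation)
= (not B and not D or not (B and (B or C))) and not D   (absorption)
= (not B and not D or not B) and not D   (absorption)
= not B and not D   (absorption)

not B and not D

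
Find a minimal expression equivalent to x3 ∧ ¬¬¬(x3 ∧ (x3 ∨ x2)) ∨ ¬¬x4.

x3 ∧ ¬¬¬(x3 ∧ (x3 ∨ x2)) ∨ ¬¬x4
= x3 ∧ ¬(x3 ∧ (x3 ∨ x2)) ∨ ¬¬x4
= x3 ∧ ¬(x3 ∧ (x3 ∨ x2)) ∨ x4
= x3 ∧ ¬x3 ∨ x4
= x4

x4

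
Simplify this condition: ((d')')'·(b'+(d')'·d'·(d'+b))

d'·b'

((d')')'·(b'+(d')'·d'·(d'+b))
= d'·(b'+(d')'·d'·(d'+b))   [double negation]
= d'·(b'+d·d'·(d'+b))   [double negation]
= d'·(b'+d·d')   [absorption]
= d'·b'   [complement / identity]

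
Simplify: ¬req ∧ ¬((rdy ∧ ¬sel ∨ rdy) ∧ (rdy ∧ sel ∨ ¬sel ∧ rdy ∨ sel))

¬req ∧ ¬rdy

¬req ∧ ¬((rdy ∧ ¬sel ∨ rdy) ∧ (rdy ∧ sel ∨ ¬sel ∧ rdy ∨ sel))
= ¬req ∧ ¬((rdy ∧ ¬sel ∨ rdy) ∧ (rdy ∨ sel))   (distribution)
= ¬req ∧ ¬(rdy ∧ (rdy ∨ sel))   (absorption)
= ¬req ∧ ¬rdy   (absorption)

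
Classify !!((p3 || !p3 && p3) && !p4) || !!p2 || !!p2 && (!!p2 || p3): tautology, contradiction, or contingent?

contingent

!!((p3 || !p3 && p3) && !p4) || !!p2 || !!p2 && (!!p2 || p3)
= (p3 || !p3 && p3) && !p4 || !!p2 || !!p2 && (!!p2 || p3)
= (p3 || !p3 && p3) && !p4 || !!p2 || !!p2
= (p3 || !p3 && p3) && !p4 || !!p2
= (p3 || !p3 && p3) && !p4 || p2
= p3 && !p4 || p2
This depends on p2, p3, p4, so it is not a constant.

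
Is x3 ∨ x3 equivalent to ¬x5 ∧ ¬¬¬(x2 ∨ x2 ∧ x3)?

No

E1: x3 ∨ x3
    = x3   — idempotence
E2: ¬x5 ∧ ¬¬¬(x2 ∨ x2 ∧ x3)
    = ¬x5 ∧ ¬(x2 ∨ x2 ∧ x3)   — double negation
    = ¬x5 ∧ ¬x2   — absorption
These differ: at x2=0, x3=1, x5=1, E1 = 1 but E2 = 0.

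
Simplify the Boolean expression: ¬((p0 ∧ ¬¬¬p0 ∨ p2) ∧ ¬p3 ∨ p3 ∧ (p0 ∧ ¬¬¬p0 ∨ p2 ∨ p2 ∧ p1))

¬p2

¬((p0 ∧ ¬¬¬p0 ∨ p2) ∧ ¬p3 ∨ p3 ∧ (p0 ∧ ¬¬¬p0 ∨ p2 ∨ p2 ∧ p1))
= ¬((p0 ∧ ¬¬¬p0 ∨ p2) ∧ ¬p3 ∨ p3 ∧ (p0 ∧ ¬¬¬p0 ∨ p2))
= ¬(p0 ∧ ¬¬¬p0 ∨ p2)
= ¬(p0 ∧ ¬p0 ∨ p2)
= ¬p2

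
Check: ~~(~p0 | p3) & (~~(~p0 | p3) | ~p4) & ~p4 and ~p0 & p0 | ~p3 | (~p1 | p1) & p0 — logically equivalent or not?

E1: ~~(~p0 | p3) & (~~(~p0 | p3) | ~p4) & ~p4
    = ~~(~p0 | p3) & ~p4   — absorption
    = (~p0 | p3) & ~p4   — double negation
E2: ~p0 & p0 | ~p3 | (~p1 | p1) & p0
    = ~p3 | (~p1 | p1) & p0   — complement / identity
    = ~p3 | p0   — complement / identity
These differ: at p0=0, p1=0, p3=0, p4=1, E1 = 0 but E2 = 1.

No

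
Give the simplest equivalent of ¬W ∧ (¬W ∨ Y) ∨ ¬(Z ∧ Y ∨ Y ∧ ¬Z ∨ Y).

¬W ∨ ¬Y

¬W ∧ (¬W ∨ Y) ∨ ¬(Z ∧ Y ∨ Y ∧ ¬Z ∨ Y)
= ¬W ∧ (¬W ∨ Y) ∨ ¬(Y ∨ Y)   (distribution)
= ¬W ∨ ¬(Y ∨ Y)   (absorption)
= ¬W ∨ ¬Y   (idempotence)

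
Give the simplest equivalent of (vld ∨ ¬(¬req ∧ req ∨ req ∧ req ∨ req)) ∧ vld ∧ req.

(vld ∨ ¬(¬req ∧ req ∨ req ∧ req ∨ req)) ∧ vld ∧ req
= (vld ∨ ¬(req ∨ req)) ∧ vld ∧ req   (distribution)
= (vld ∨ ¬req) ∧ vld ∧ req   (idempotence)
= vld ∧ req   (absorption)

vld ∧ req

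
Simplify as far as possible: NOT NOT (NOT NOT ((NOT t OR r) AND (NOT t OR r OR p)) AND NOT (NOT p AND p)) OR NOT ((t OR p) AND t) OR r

NOT NOT (NOT NOT ((NOT t OR r) AND (NOT t OR r OR p)) AND NOT (NOT p AND p)) OR NOT ((t OR p) AND t) OR r
= NOT NOT (NOT NOT (NOT t OR r) AND NOT (NOT p AND p)) OR NOT ((t OR p) AND t) OR r   (absorption)
= NOT (NOT (NOT t OR r) OR NOT p AND p) OR NOT ((t OR p) AND t) OR r   (De Morgan)
= NOT NOT (NOT t OR r) OR NOT ((t OR p) AND t) OR r   (complement / identity)
= NOT NOT (NOT t OR r) OR NOT t OR r   (absorption)
= NOT t OR r OR NOT t OR r   (double negation)
= NOT t OR r   (idempotence)

NOT t OR r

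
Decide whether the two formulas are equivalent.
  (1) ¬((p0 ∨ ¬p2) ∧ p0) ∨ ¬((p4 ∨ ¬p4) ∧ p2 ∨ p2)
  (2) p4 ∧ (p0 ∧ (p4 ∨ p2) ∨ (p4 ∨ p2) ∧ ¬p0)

No

E1: ¬((p0 ∨ ¬p2) ∧ p0) ∨ ¬((p4 ∨ ¬p4) ∧ p2 ∨ p2)
    = ¬((p0 ∨ ¬p2) ∧ p0) ∨ ¬(p2 ∨ p2)
    = ¬p0 ∨ ¬(p2 ∨ p2)
    = ¬p0 ∨ ¬p2
E2: p4 ∧ (p0 ∧ (p4 ∨ p2) ∨ (p4 ∨ p2) ∧ ¬p0)
    = p4 ∧ (p4 ∨ p2)
    = p4
These differ: at p0=0, p2=0, p4=0, E1 = 1 but E2 = 0.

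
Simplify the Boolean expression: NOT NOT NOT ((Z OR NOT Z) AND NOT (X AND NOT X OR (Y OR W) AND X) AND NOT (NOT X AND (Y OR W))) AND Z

(Y OR W) AND Z

NOT NOT NOT ((Z OR NOT Z) AND NOT (X AND NOT X OR (Y OR W) AND X) AND NOT (NOT X AND (Y OR W))) AND Z
= NOT NOT NOT ((Z OR NOT Z) AND NOT ((Y OR W) AND X) AND NOT (NOT X AND (Y OR W))) AND Z   — complement / identity
= NOT NOT NOT (NOT ((Y OR W) AND X) AND NOT (NOT X AND (Y OR W))) AND Z   — complement / identity
= NOT (NOT ((Y OR W) AND X) AND NOT (NOT X AND (Y OR W))) AND Z   — double negation
= ((Y OR W) AND X OR NOT X AND (Y OR W)) AND Z   — De Morgan
= (Y OR W) AND Z   — distribution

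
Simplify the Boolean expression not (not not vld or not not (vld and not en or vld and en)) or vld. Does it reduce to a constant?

not (not not vld or not not (vld and not en or vld and en)) or vld
= not (not not vld or not not vld) or vld
= not not not vld or vld
= not vld or vld
= True

True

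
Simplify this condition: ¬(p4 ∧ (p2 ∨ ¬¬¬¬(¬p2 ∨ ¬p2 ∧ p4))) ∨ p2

¬(p4 ∧ (p2 ∨ ¬¬¬¬(¬p2 ∨ ¬p2 ∧ p4))) ∨ p2
= ¬(p4 ∧ (p2 ∨ ¬¬(¬p2 ∨ ¬p2 ∧ p4))) ∨ p2
= ¬(p4 ∧ (p2 ∨ ¬¬¬p2)) ∨ p2
= ¬(p4 ∧ (p2 ∨ ¬p2)) ∨ p2
= ¬p4 ∨ p2

¬p4 ∨ p2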